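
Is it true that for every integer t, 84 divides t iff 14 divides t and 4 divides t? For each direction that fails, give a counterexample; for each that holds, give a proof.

(⟹) If 84 ∣ t, write t = 84q. Since 84 = 6·14, t = 14·(6q), so 14 ∣ t; and since 84 = 21·4, t = 4·(21q), so 4 ∣ t.

(⟸) This fails: take t = 28. Both 14 ∣ 28 and 4 ∣ 28, yet 28 is not a multiple of 84 (since 28 = 0·84 + 28), so 84 ∤ 28.

Not equivalent: only (⇒) holds.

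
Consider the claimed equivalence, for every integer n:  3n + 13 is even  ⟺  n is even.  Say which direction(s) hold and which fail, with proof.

(→) This fails: n = 3 gives 3n + 13 = 22, which is even, but 3 is odd, not even.

(←) This also fails: n = 4 is even, but 3n + 13 = 25 is odd, not even.

Neither implication holds.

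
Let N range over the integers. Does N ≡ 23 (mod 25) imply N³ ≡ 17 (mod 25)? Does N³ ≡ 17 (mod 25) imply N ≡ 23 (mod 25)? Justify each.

Both directions hold.

Forward direction. Suppose N ≡ 23 (mod 25). Write N = 25j + 23. Then (25j + 23)³ = 15625j³ + 43125j² + 39675j + 12167 = 25(625j³ + 1725j² + 1587j + 486) + 17, so N³ ≡ 17 (mod 25).

Converse. Suppose N³ ≡ 17 (mod 25). The only residue r in {0, …, 24} with r³ ≡ 17 (mod 25) is r = 23, so N ≡ 23 (mod 25).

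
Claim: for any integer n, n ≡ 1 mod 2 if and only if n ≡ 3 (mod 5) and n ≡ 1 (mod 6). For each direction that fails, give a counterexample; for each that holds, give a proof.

The forward direction fails; the converse holds.

Forward direction. This fails: n = 1 gives 1 ≡ 1 (mod 2) but 1 ≡ 1 (mod 5), so the conjunction on the right does not hold.

Converse. If n ≡ 3 (mod 5) and n ≡ 1 (mod 6), then by the Chinese remainder theorem n ≡ 13 (mod 30). Since 13 ≡ 1 (mod 2) and 2 ∣ 30, we get n ≡ 1 (mod 2).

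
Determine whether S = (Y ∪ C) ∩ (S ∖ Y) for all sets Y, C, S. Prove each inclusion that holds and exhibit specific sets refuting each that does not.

Forward inclusion. This inclusion fails. Take Y = ∅, C = ∅, S = {1}; then 1 ∈ S but 1 ∉ (Y ∪ C) ∩ (S ∖ Y).

Reverse inclusion. Let x ∈ (Y ∪ C) ∩ (S ∖ Y). Then x ∈ C ∩ S and x ∉ Y, from which x ∈ S.

Only the reverse inclusion holds.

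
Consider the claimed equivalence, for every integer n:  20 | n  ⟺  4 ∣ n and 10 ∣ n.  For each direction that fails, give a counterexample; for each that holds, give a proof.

(⟹) If 20 ∣ n, write n = 20q. Since 20 = 5·4, n = 4·(5q), so 4 ∣ n; and since 20 = 2·10, n = 10·(2q), so 10 ∣ n.

(⟸) Suppose 4 ∣ n and 10 ∣ n. Any common multiple of 4 and 10 is a multiple of their lcm; here lcm(4, 10) = 4·10/gcd(4, 10) = 40/2 = 20, so 20 ∣ n.

Both implications hold.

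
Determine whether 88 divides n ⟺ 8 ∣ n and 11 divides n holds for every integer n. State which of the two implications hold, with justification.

Converse. Suppose 8 ∣ n and 11 ∣ n. Any common multiple of 8 and 11 is a multiple of their lcm; here gcd(8, 11) = 1, so lcm(8, 11) = 8·11 = 88, so 88 ∣ n.

Forward direction. If 88 ∣ n, write n = 88q. Since 88 = 11·8, n = 8·(11q), so 8 ∣ n; and since 88 = 8·11, n = 11·(8q), so 11 ∣ n.

Both implications hold.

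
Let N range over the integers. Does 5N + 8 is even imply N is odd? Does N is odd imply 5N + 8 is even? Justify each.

Forward direction. This fails: N = 2 gives 5N + 8 = 18, which is even, but 2 is even, not odd.

Converse. This also fails: N = 3 is odd, but 5N + 8 = 23 is odd, not even.

Neither implication holds.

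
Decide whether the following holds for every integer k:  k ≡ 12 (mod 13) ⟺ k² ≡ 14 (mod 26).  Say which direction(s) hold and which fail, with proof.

(⟹) This fails: take k = 25. Then 25 ≡ 12 (mod 13), but 25² = 625 ≡ 1 (mod 26), not 14.

(⟸) This fails: take k = 14. Then 14² = 196 ≡ 14 (mod 26), yet 14 ≡ 1 (mod 13), not 12.

Neither direction holds.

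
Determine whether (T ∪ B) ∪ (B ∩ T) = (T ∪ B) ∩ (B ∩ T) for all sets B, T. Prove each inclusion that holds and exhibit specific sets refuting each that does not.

(⊆) This inclusion fails. Take B = {1}, T = ∅; then 1 ∈ (T ∪ B) ∪ (B ∩ T) but 1 ∉ (T ∪ B) ∩ (B ∩ T).

(⊇) Let x ∈ (T ∪ B) ∩ (B ∩ T). Then x ∈ B ∩ T, from which x ∈ (T ∪ B) ∪ (B ∩ T).

Only the reverse inclusion holds.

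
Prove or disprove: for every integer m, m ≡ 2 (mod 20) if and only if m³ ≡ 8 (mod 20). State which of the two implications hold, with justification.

(→) Suppose m ≡ 2 (mod 20). Write m = 20j + 2. Then (20j + 2)³ = 8000j³ + 2400j² + 240j + 8 = 20(400j³ + 120j² + 12j) + 8, so m³ ≡ 8 (mod 20).

(←) This fails: take m = 12. Then 12³ = 1728 ≡ 8 (mod 20), yet 12 ≡ 12 (mod 20), not 2.

Not equivalent: only (⇒) holds.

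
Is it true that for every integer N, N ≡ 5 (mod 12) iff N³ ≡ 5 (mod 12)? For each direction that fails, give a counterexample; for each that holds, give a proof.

(⟹) Suppose N ≡ 5 (mod 12). Write N = 12j + 5. Then (12j + 5)³ = 1728j³ + 2160j² + 900j + 125 = 12(144j³ + 180j² + 75j + 10) + 5, so N³ ≡ 5 (mod 12).

(⟸) Conversely, suppose N³ ≡ 5 (mod 12). The only residue r in {0, …, 11} with r³ ≡ 5 (mod 12) is r = 5, so N ≡ 5 (mod 12).

Both directions hold; the statement is true.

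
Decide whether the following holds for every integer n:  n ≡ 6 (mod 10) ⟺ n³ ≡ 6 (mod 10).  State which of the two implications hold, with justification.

Both implications hold.

Converse. Suppose n³ ≡ 6 (mod 10). The only residue r in {0, …, 9} with r³ ≡ 6 (mod 10) is r = 6, so n ≡ 6 (mod 10).

Forward direction. Suppose n ≡ 6 (mod 10). Write n = 10j + 6. Then (10j + 6)³ = 1000j³ + 1800j² + 1080j + 216 = 10(100j³ + 180j² + 108j + 21) + 6, so n³ ≡ 6 (mod 10).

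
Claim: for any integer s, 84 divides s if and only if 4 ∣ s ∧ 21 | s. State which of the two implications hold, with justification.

Both directions hold.

(⇐) Suppose 4 ∣ s and 21 ∣ s. Any common multiple of 4 and 21 is a multiple of their lcm; here gcd(4, 21) = 1, so lcm(4, 21) = 4·21 = 84, so 84 ∣ s.

(⇒) If 84 ∣ s, write s = 84q. Since 84 = 21·4, s = 4·(21q), so 4 ∣ s; and since 84 = 4·21, s = 21·(4q), so 21 ∣ s.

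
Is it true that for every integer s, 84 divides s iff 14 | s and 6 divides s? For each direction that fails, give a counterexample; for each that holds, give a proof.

(⟹) If 84 ∣ s, write s = 84q. Since 84 = 6·14, s = 14·(6q), so 14 ∣ s; and since 84 = 14·6, s = 6·(14q), so 6 ∣ s.

(⟸) This fails: take s = 42. Both 14 ∣ 42 and 6 ∣ 42, yet 42 is not a multiple of 84 (since 42 = 0·84 + 42), so 84 ∤ 42.

Only the forward implication holds.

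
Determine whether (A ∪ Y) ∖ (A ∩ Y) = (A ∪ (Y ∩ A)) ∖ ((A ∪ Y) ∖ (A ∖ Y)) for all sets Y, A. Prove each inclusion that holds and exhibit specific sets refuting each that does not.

The sets are not equal: only the reverse inclusion holds.

(⊆) This inclusion fails. Take Y = {1}, A = ∅; then 1 ∈ (A ∪ Y) ∖ (A ∩ Y) but 1 ∉ (A ∪ (Y ∩ A)) ∖ ((A ∪ Y) ∖ (A ∖ Y)).

(⊇) Let x ∈ (A ∪ (Y ∩ A)) ∖ ((A ∪ Y) ∖ (A ∖ Y)). Then x ∈ A and x ∉ Y, from which x ∈ (A ∪ Y) ∖ (A ∩ Y).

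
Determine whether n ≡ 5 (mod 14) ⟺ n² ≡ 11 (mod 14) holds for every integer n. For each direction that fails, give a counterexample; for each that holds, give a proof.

Only the forward implication holds.

[⇒] Suppose n ≡ 5 (mod 14). Write n = 14j + 5. Then (14j + 5)² = 196j² + 140j + 25 = 14(14j² + 10j + 1) + 11, so n² ≡ 11 (mod 14).

[⇐] This fails: take n = 9. Then 9² = 81 ≡ 11 (mod 14), yet 9 ≡ 9 (mod 14), not 5.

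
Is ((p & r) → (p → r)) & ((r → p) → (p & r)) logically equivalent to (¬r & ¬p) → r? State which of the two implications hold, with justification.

(⇒) Assume the antecedent. If p is true, (¬r & ¬p) → r reduces to true regardless of the other variables. If p is false, the antecedent forces (p = F, r = T), and (¬r & ¬p) → r holds there. Either way (¬r & ¬p) → r holds.

(⇐) This fails. Under p = T, r = F, the left side is false but the right side is true.

Not equivalent: only (⇒) holds.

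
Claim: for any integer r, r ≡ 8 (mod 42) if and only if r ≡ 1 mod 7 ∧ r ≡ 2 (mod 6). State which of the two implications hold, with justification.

(⟹) Suppose r ≡ 8 (mod 42); write r = 42j + 8. Since 7 ∣ 42, reducing mod 7 gives r ≡ 8 ≡ 1 (mod 7); since 6 ∣ 42, reducing mod 6 gives r ≡ 8 ≡ 2 (mod 6).

(⟸) Conversely, if r ≡ 1 (mod 7) and r ≡ 2 (mod 6), then by the Chinese remainder theorem r ≡ 8 (mod 42). This is exactly r ≡ 8 (mod 42).

Both directions hold.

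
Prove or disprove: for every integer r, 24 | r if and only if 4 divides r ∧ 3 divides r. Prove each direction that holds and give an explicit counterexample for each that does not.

(⇒) holds; (⇐) fails.

(⟹) If 24 ∣ r, write r = 24q. Since 24 = 6·4, r = 4·(6q), so 4 ∣ r; and since 24 = 8·3, r = 3·(8q), so 3 ∣ r.

(⟸) This fails: take r = 12. Both 4 ∣ 12 and 3 ∣ 12, yet 12 is not a multiple of 24 (since 12 = 0·24 + 12), so 24 ∤ 12.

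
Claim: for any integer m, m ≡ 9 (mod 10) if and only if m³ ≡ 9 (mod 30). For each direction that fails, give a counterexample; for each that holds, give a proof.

(→) This fails: take m = 19. Then 19 ≡ 9 (mod 10), but 19³ = 6859 ≡ 19 (mod 30), not 9.

(←) Conversely, the residues r modulo 30 with r³ ≡ 9 (mod 30) are exactly {9}, and each is ≡ 9 (mod 10).

(⇒) fails; (⇐) holds.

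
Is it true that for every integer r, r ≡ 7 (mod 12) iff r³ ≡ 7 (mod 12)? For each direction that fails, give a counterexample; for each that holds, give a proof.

Both directions hold; the statement is true.

(←) Suppose r³ ≡ 7 (mod 12). The only residue r in {0, …, 11} with r³ ≡ 7 (mod 12) is r = 7, so r ≡ 7 (mod 12).

(→) Suppose r ≡ 7 (mod 12). Write r = 12j + 7. Then (12j + 7)³ = 1728j³ + 3024j² + 1764j + 343 = 12(144j³ + 252j² + 147j + 28) + 7, so r³ ≡ 7 (mod 12).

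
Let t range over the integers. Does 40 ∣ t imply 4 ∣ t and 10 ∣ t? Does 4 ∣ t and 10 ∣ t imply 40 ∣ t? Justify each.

Not equivalent: only (⇒) holds.

[⇒] If 40 ∣ t, write t = 40q. Since 40 = 10·4, t = 4·(10q), so 4 ∣ t; and since 40 = 4·10, t = 10·(4q), so 10 ∣ t.

[⇐] This fails: take t = 20. Both 4 ∣ 20 and 10 ∣ 20, yet 20 is not a multiple of 40 (since 20 = 0·40 + 20), so 40 ∤ 20.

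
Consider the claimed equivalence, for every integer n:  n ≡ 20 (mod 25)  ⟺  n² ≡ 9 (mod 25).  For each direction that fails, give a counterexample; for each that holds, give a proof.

(⟹) This fails: take n = 20. Then 20 ≡ 20 (mod 25), but 20² = 400 ≡ 0 (mod 25), not 9.

(⟸) This fails: take n = 3. Then 3² = 9 ≡ 9 (mod 25), yet 3 ≡ 3 (mod 25), not 20.

Neither implication holds.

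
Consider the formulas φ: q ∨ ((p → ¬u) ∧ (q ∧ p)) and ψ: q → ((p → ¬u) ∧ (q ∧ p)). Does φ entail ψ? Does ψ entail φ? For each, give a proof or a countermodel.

(⇒) This fails. Under q = T, u = F, p = F, the left side is true but the right side is false.

(⇐) This fails. Under q = F, u = F, p = F, the left side is false but the right side is true.

(⇒) fails and (⇐) fails.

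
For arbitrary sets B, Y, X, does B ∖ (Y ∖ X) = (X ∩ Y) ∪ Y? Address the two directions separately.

(⟹) This inclusion fails. Take B = {1}, Y = ∅, X = ∅; then 1 ∈ B ∖ (Y ∖ X) but 1 ∉ (X ∩ Y) ∪ Y.

(⟸) This inclusion fails. Take B = ∅, Y = {1}, X = ∅; then 1 ∈ (X ∩ Y) ∪ Y but 1 ∉ B ∖ (Y ∖ X).

Both inclusions fail.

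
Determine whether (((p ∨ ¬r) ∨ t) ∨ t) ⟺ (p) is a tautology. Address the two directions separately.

Forward direction. This fails. Under p = F, t = F, r = F, the left side is true but the right side is false.

Converse. Assume the antecedent. If p is true, ((p ∨ ¬r) ∨ t) ∨ t reduces to true regardless of the other variables. If p is false, the antecedent cannot hold. Either way ((p ∨ ¬r) ∨ t) ∨ t holds.

Not equivalent: only (⇐) holds.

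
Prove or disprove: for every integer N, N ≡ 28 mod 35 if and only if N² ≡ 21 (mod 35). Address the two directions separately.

(→) This fails: take N = 28. Then 28 ≡ 28 (mod 35), but 28² = 784 ≡ 14 (mod 35), not 21.

(←) This fails: take N = 14. Then 14² = 196 ≡ 21 (mod 35), yet 14 ≡ 14 (mod 35), not 28.

Neither direction holds.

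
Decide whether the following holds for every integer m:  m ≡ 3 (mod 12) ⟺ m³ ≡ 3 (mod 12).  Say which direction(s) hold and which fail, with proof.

Both implications hold.

(⇒) Suppose m ≡ 3 (mod 12). Write m = 12j + 3. Then (12j + 3)³ = 1728j³ + 1296j² + 324j + 27 = 12(144j³ + 108j² + 27j + 2) + 3, so m³ ≡ 3 (mod 12).

(⇐) For the converse, argue contrapositively. If m ≢ 3 (mod 12), then m is congruent to one of 0, 1, 2, 4, 5, 6, 7, 8, 9, 10, 11 modulo 12, and these give m³ ≡ 0, 1, 8, 4, 5, 0, 7, 8, 9, 4, 11 respectively — never 3.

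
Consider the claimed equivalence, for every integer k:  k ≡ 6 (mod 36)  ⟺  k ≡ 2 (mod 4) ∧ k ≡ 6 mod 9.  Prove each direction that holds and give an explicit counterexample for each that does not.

[⇒] Suppose k ≡ 6 (mod 36); write k = 36j + 6. Since 4 ∣ 36, reducing mod 4 gives k ≡ 6 ≡ 2 (mod 4); since 9 ∣ 36, reducing mod 9 gives k ≡ 6 (mod 9).

[⇐] Conversely, if k ≡ 2 (mod 4) and k ≡ 6 (mod 9), then by the Chinese remainder theorem k ≡ 6 (mod 36). This is exactly k ≡ 6 (mod 36).

Both directions hold.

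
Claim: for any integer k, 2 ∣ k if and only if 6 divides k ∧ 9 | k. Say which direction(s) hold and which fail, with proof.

(⇒) fails; (⇐) holds.

(⟹) This fails: take k = 2. Certainly 2 ∣ 2, but 6 ∤ 2.

(⟸) Suppose 6 ∣ k and 9 ∣ k. Any common multiple of 6 and 9 is a multiple of their lcm; here lcm(6, 9) = 6·9/gcd(6, 9) = 54/3 = 18, so 18 ∣ k. Since 2 ∣ 18, it follows that 2 ∣ k.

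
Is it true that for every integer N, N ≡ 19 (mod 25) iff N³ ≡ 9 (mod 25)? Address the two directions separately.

The biconditional holds.

(⟹) Suppose N ≡ 19 (mod 25). Write N = 25j + 19. Then (25j + 19)³ = 15625j³ + 35625j² + 27075j + 6859 = 25(625j³ + 1425j² + 1083j + 274) + 9, so N³ ≡ 9 (mod 25).

(⟸) Conversely, suppose N³ ≡ 9 (mod 25). The only residue r in {0, …, 24} with r³ ≡ 9 (mod 25) is r = 19, so N ≡ 19 (mod 25).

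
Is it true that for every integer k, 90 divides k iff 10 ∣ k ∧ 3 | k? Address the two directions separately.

Not equivalent: only (⇒) holds.

Converse. This fails: take k = 30. Both 10 ∣ 30 and 3 ∣ 30, yet 30 is not a multiple of 90 (since 30 = 0·90 + 30), so 90 ∤ 30.

Forward direction. If 90 ∣ k, write k = 90q. Since 90 = 9·10, k = 10·(9q), so 10 ∣ k; and since 90 = 30·3, k = 3·(30q), so 3 ∣ k.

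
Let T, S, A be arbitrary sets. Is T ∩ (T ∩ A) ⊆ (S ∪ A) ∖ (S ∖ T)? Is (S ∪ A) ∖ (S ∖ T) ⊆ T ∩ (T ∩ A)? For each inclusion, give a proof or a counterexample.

(⊆) holds; (⊇) fails.

(⊆) Let x ∈ T ∩ (T ∩ A). Then either x ∈ T ∩ A and x ∉ S; or x ∈ T ∩ S ∩ A. In each case x ∈ (S ∪ A) ∖ (S ∖ T), so T ∩ (T ∩ A) ⊆ (S ∪ A) ∖ (S ∖ T).

(⊇) This inclusion fails. Take T = {1}, S = {1}, A = ∅; then 1 ∈ (S ∪ A) ∖ (S ∖ T) but 1 ∉ T ∩ (T ∩ A).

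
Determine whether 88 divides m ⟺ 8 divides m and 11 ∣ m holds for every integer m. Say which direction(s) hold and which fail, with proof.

(⟹) If 88 ∣ m, write m = 88q. Since 88 = 11·8, m = 8·(11q), so 8 ∣ m; and since 88 = 8·11, m = 11·(8q), so 11 ∣ m.

(⟸) Suppose 8 ∣ m and 11 ∣ m. Any common multiple of 8 and 11 is a multiple of their lcm; here gcd(8, 11) = 1, so lcm(8, 11) = 8·11 = 88, so 88 ∣ m.

Both directions hold; the statement is true.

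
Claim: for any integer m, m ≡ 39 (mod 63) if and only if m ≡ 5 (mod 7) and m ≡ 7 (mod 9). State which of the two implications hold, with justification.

(⇒) fails and (⇐) fails.

(⇒) This fails: m = 39 gives 39 ≡ 39 (mod 63) but 39 ≡ 4 (mod 7), so the conjunction on the right does not hold.

(⇐) This fails: m = 61 satisfies both congruences on the right (61 ≡ 5 mod 7 and 61 ≡ 7 mod 9) yet 61 ≡ 61 (mod 63), not 39.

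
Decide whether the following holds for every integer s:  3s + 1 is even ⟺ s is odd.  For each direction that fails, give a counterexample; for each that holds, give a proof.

Both implications hold.

(⇒) Suppose 3s + 1 is even. Since 3 is odd, 3s and s have the same parity, so 3s + 1 ≡ s + 1 (mod 2). As 1 is odd, 3s + 1 is even exactly when s is odd. Thus s is odd.

(⇐) Conversely, suppose s is odd; write s = 2j + 1. Then 3s + 1 = 3·(2j + 1) + 1 = 2·3j + 4, which is even.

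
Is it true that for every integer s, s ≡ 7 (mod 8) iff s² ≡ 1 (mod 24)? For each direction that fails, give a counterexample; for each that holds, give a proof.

Neither implication holds.

[⇒] This fails: take s = 15. Then 15 ≡ 7 (mod 8), but 15² = 225 ≡ 9 (mod 24), not 1.

[⇐] This fails: take s = 1. Then 1² = 1 ≡ 1 (mod 24), yet 1 ≡ 1 (mod 8), not 7.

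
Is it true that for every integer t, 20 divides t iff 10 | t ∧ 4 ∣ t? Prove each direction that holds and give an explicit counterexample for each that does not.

Forward direction. If 20 ∣ t, write t = 20q. Since 20 = 2·10, t = 10·(2q), so 10 ∣ t; and since 20 = 5·4, t = 4·(5q), so 4 ∣ t.

Converse. Suppose 10 ∣ t and 4 ∣ t. Any common multiple of 10 and 4 is a multiple of their lcm; here lcm(10, 4) = 10·4/gcd(10, 4) = 40/2 = 20, so 20 ∣ t.

Equivalent; both directions hold.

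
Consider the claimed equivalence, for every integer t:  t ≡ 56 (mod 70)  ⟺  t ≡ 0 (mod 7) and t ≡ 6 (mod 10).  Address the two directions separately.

Both directions hold; the statement is true.

(⟹) Suppose t ≡ 56 (mod 70); write t = 70j + 56. Since 7 ∣ 70, reducing mod 7 gives t ≡ 56 ≡ 0 (mod 7); since 10 ∣ 70, reducing mod 10 gives t ≡ 56 ≡ 6 (mod 10).

(⟸) Conversely, if t ≡ 0 (mod 7) and t ≡ 6 (mod 10), then by the Chinese remainder theorem t ≡ 56 (mod 70). This is exactly t ≡ 56 (mod 70).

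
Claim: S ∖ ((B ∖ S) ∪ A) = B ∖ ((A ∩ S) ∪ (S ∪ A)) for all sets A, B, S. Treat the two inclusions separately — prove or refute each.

(⊆) This inclusion fails. Take A = ∅, B = ∅, S = {1}; then 1 ∈ S ∖ ((B ∖ S) ∪ A) but 1 ∉ B ∖ ((A ∩ S) ∪ (S ∪ A)).

(⊇) This inclusion fails. Take A = ∅, B = {1}, S = ∅; then 1 ∈ B ∖ ((A ∩ S) ∪ (S ∪ A)) but 1 ∉ S ∖ ((B ∖ S) ∪ A).

Neither inclusion holds.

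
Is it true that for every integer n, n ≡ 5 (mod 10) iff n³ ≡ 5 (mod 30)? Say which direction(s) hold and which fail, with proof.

Not equivalent: only (⇐) holds.

[⇒] This fails: take n = 15. Then 15 ≡ 5 (mod 10), but 15³ = 3375 ≡ 15 (mod 30), not 5.

[⇐] Conversely, the residues r modulo 30 with r³ ≡ 5 (mod 30) are exactly {5}, and each is ≡ 5 (mod 10).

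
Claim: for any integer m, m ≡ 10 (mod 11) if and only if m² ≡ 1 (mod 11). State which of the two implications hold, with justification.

(⇒) holds; (⇐) fails.

(⟹) Suppose m ≡ 10 (mod 11). Write m = 11j + 10. Then (11j + 10)² = 121j² + 220j + 100 = 11(11j² + 20j + 9) + 1, so m² ≡ 1 (mod 11).

(⟸) This fails: take m = 1. Then 1² = 1 ≡ 1 (mod 11), yet 1 ≡ 1 (mod 11), not 10.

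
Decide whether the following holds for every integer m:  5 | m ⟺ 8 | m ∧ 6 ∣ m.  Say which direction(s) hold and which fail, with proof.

Both directions fail.

Forward direction. This fails: take m = 5. Certainly 5 ∣ 5, but 8 ∤ 5.

Converse. This fails: take m = 24. Both 8 ∣ 24 and 6 ∣ 24, yet 24 is not a multiple of 5 (since 24 = 4·5 + 4), so 5 ∤ 24.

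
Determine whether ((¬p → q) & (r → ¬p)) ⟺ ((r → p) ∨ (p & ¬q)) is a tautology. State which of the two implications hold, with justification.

(⇒) fails and (⇐) fails.

(→) This fails. Under r = T, p = F, q = T, the left side is true but the right side is false.

(←) This fails. Under r = F, p = F, q = F, the left side is false but the right side is true.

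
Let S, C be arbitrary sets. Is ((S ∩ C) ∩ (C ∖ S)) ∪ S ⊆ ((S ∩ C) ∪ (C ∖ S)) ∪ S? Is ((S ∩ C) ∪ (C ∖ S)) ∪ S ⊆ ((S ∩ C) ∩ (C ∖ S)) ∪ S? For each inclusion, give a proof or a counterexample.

(⟸) This inclusion fails. Take S = ∅, C = {1}; then 1 ∈ ((S ∩ C) ∪ (C ∖ S)) ∪ S but 1 ∉ ((S ∩ C) ∩ (C ∖ S)) ∪ S.

(⟹) Let x ∈ ((S ∩ C) ∩ (C ∖ S)) ∪ S. Then either x ∈ S and x ∉ C; or x ∈ S ∩ C. In each case x ∈ ((S ∩ C) ∪ (C ∖ S)) ∪ S, so ((S ∩ C) ∩ (C ∖ S)) ∪ S ⊆ ((S ∩ C) ∪ (C ∖ S)) ∪ S.

The sets are not equal: only the forward inclusion holds.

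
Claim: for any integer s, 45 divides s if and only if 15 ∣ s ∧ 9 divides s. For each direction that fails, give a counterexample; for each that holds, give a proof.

Both directions hold; the statement is true.

[⇐] Suppose 15 ∣ s and 9 ∣ s. Any common multiple of 15 and 9 is a multiple of their lcm; here lcm(15, 9) = 15·9/gcd(15, 9) = 135/3 = 45, so 45 ∣ s.

[⇒] If 45 ∣ s, write s = 45q. Since 45 = 3·15, s = 15·(3q), so 15 ∣ s; and since 45 = 5·9, s = 9·(5q), so 9 ∣ s.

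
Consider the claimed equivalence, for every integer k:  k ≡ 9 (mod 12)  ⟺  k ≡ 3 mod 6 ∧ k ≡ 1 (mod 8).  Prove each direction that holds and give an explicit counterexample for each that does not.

Not equivalent: only (⇐) holds.

(→) This fails: k = 21 gives 21 ≡ 9 (mod 12) but 21 ≡ 5 (mod 8), so the conjunction on the right does not hold.

(←) Conversely, if k ≡ 3 (mod 6) and k ≡ 1 (mod 8), then by the Chinese remainder theorem k ≡ 9 (mod 24). Since 9 ≡ 9 (mod 12) and 12 ∣ 24, we get k ≡ 9 (mod 12).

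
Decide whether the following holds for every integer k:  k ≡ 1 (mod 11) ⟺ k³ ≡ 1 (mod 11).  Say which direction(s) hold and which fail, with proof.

Both directions hold; the statement is true.

(⇒) Suppose k ≡ 1 (mod 11). Write k = 11j + 1. Then (11j + 1)³ = 1331j³ + 363j² + 33j + 1 = 11(121j³ + 33j² + 3j) + 1, so k³ ≡ 1 (mod 11).

(⇐) For the converse, argue contrapositively. If k ≢ 1 (mod 11), then k is congruent to one of 0, 2, 3, 4, 5, 6, 7, 8, 9, 10 modulo 11, and these give k³ ≡ 0, 8, 5, 9, 4, 7, 2, 6, 3, 10 respectively — never 1.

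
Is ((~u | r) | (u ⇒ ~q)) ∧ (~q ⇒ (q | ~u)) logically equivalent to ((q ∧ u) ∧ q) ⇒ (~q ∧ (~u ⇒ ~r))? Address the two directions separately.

Neither direction holds.

(⇒) This fails. Under q = T, r = T, u = T, the left side is true but the right side is false.

(⇐) This fails. Under q = F, r = F, u = T, the left side is false but the right side is true.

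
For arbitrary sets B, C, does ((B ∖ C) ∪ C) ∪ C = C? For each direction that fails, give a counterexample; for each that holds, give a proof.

Forward inclusion. This inclusion fails. Take B = {1}, C = ∅; then 1 ∈ ((B ∖ C) ∪ C) ∪ C but 1 ∉ C.

Reverse inclusion. Let x ∈ C. Then either x ∈ C and x ∉ B; or x ∈ B ∩ C. In each case x ∈ ((B ∖ C) ∪ C) ∪ C, so C ⊆ ((B ∖ C) ∪ C) ∪ C.

The sets are not equal: only the reverse inclusion holds.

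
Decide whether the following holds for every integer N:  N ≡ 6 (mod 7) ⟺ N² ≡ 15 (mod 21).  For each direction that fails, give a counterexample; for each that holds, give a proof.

Forward direction. This fails: take N = 13. Then 13 ≡ 6 (mod 7), but 13² = 169 ≡ 1 (mod 21), not 15.

Converse. This fails: take N = 15. Then 15² = 225 ≡ 15 (mod 21), yet 15 ≡ 1 (mod 7), not 6.

Neither direction holds.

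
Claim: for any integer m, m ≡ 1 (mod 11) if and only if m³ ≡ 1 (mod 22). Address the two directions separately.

(⇒) This fails: take m = 12. Then 12 ≡ 1 (mod 11), but 12³ = 1728 ≡ 12 (mod 22), not 1.

(⇐) Conversely, the residues r modulo 22 with r³ ≡ 1 (mod 22) are exactly {1}, and each is ≡ 1 (mod 11).

The forward direction fails; the converse holds.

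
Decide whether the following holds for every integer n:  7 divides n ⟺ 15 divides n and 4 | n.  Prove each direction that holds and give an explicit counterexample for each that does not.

Neither direction holds.

[⇒] This fails: take n = 7. Certainly 7 ∣ 7, but 15 ∤ 7.

[⇐] This fails: take n = 60. Both 15 ∣ 60 and 4 ∣ 60, yet 60 is not a multiple of 7 (since 60 = 8·7 + 4), so 7 ∤ 60.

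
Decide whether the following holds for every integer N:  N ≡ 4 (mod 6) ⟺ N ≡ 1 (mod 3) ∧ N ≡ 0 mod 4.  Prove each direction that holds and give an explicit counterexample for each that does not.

[⇒] This fails: N = 10 gives 10 ≡ 4 (mod 6) but 10 ≡ 2 (mod 4), so the conjunction on the right does not hold.

[⇐] Conversely, if N ≡ 1 (mod 3) and N ≡ 0 (mod 4), then by the Chinese remainder theorem N ≡ 4 (mod 12). Since 4 ≡ 4 (mod 6) and 6 ∣ 12, we get N ≡ 4 (mod 6).

Only the converse holds.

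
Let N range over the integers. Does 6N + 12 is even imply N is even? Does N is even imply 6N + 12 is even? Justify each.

[⇒] This fails: take N = 1. Then 6N + 12 = 18, which is even, yet N = 1 is odd, not even.

[⇐] Suppose N is even. Since 6 is even, 6N is even for every N, so 6N + 12 has the same parity as 12, which is even. Hence 6N + 12 is even.

Not equivalent: only (⇐) holds.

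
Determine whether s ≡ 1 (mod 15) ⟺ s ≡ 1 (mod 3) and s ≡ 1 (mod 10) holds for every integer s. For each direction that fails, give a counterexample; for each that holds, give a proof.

Only the reverse direction holds.

Forward direction. This fails: s = 16 gives 16 ≡ 1 (mod 15) but 16 ≡ 6 (mod 10), so the conjunction on the right does not hold.

Converse. If s ≡ 1 (mod 3) and s ≡ 1 (mod 10), then by the Chinese remainder theorem s ≡ 1 (mod 30). Since 1 ≡ 1 (mod 15) and 15 ∣ 30, we get s ≡ 1 (mod 15).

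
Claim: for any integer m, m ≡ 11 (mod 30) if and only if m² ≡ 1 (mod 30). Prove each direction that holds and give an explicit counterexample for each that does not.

Forward direction. Suppose m ≡ 11 (mod 30). Write m = 30j + 11. Then (30j + 11)² = 900j² + 660j + 121 = 30(30j² + 22j + 4) + 1, so m² ≡ 1 (mod 30).

Converse. This fails: take m = 1. Then 1² = 1 ≡ 1 (mod 30), yet 1 ≡ 1 (mod 30), not 11.

Only the forward implication holds.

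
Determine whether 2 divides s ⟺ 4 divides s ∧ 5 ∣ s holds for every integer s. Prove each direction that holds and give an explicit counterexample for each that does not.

[⇒] This fails: take s = 2. Certainly 2 ∣ 2, but 4 ∤ 2.

[⇐] Suppose 4 ∣ s and 5 ∣ s. Any common multiple of 4 and 5 is a multiple of their lcm; here gcd(4, 5) = 1, so lcm(4, 5) = 4·5 = 20, so 20 ∣ s. Since 2 ∣ 20, it follows that 2 ∣ s.

(⇒) fails; (⇐) holds.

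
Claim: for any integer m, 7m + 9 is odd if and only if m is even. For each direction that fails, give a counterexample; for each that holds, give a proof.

Forward direction. Suppose 7m + 9 is odd. Since 7 is odd, 7m and m have the same parity, so 7m + 9 ≡ m + 9 (mod 2). As 9 is odd, 7m + 9 is odd exactly when m is even. Thus m is even.

Converse. Suppose m is even; write m = 2j. Then 7m + 9 = 7·(2j) + 9 = 2·7j + 9, which is odd.

Both implications hold.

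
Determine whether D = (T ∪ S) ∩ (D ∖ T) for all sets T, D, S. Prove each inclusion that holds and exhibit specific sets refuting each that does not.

Only the reverse inclusion holds.

(⊆) This inclusion fails. Take T = ∅, D = {1}, S = ∅; then 1 ∈ D but 1 ∉ (T ∪ S) ∩ (D ∖ T).

(⊇) Let x ∈ (T ∪ S) ∩ (D ∖ T). Then x ∈ D ∩ S and x ∉ T, from which x ∈ D.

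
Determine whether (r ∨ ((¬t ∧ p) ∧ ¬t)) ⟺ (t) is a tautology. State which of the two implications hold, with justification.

[⇒] This fails. Under r = T, t = F, p = F, the left side is true but the right side is false.

[⇐] This fails. Under r = F, t = T, p = F, the left side is false but the right side is true.

(⇒) fails and (⇐) fails.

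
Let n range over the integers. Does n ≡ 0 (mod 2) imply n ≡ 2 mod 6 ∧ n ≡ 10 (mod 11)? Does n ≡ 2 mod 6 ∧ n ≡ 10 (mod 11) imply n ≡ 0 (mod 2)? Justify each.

Not equivalent: only (⇐) holds.

[⇒] This fails: n = 0 gives 0 ≡ 0 (mod 2) but 0 ≡ 0 (mod 6), so the conjunction on the right does not hold.

[⇐] Conversely, if n ≡ 2 (mod 6) and n ≡ 10 (mod 11), then by the Chinese remainder theorem n ≡ 32 (mod 66). Since 32 ≡ 0 (mod 2) and 2 ∣ 66, we get n ≡ 0 (mod 2).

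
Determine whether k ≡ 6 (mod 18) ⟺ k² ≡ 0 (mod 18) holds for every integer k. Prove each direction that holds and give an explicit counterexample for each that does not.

Only the forward implication holds.

[⇐] This fails: take k = 0. Then 0² = 0 ≡ 0 (mod 18), yet 0 ≡ 0 (mod 18), not 6.

[⇒] Suppose k ≡ 6 (mod 18). Write k = 18j + 6. Then (18j + 6)² = 324j² + 216j + 36 = 18(18j² + 12j + 2) + 0, so k² ≡ 0 (mod 18).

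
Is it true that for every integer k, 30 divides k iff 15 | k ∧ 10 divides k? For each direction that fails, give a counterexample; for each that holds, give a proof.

Both directions hold; the statement is true.

[⇒] If 30 ∣ k, write k = 30q. Since 30 = 2·15, k = 15·(2q), so 15 ∣ k; and since 30 = 3·10, k = 10·(3q), so 10 ∣ k.

[⇐] Suppose 15 ∣ k and 10 ∣ k. Any common multiple of 15 and 10 is a multiple of their lcm; here lcm(15, 10) = 15·10/gcd(15, 10) = 150/5 = 30, so 30 ∣ k.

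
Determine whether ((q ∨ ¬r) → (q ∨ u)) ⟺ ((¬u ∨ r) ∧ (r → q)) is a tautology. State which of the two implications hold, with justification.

Forward direction. This fails. Under u = T, q = F, r = F, the left side is true but the right side is false.

Converse. This fails. Under u = F, q = F, r = F, the left side is false but the right side is true.

Neither implication holds.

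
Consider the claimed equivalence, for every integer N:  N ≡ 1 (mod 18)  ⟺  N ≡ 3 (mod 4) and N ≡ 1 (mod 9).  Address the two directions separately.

(⇒) This fails: N = 1 gives 1 ≡ 1 (mod 18) but 1 ≡ 1 (mod 4), so the conjunction on the right does not hold.

(⇐) Conversely, if N ≡ 3 (mod 4) and N ≡ 1 (mod 9), then by the Chinese remainder theorem N ≡ 19 (mod 36). Since 19 ≡ 1 (mod 18) and 18 ∣ 36, we get N ≡ 1 (mod 18).

The forward direction fails; the converse holds.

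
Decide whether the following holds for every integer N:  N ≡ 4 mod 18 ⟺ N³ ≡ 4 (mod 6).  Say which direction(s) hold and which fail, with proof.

(→) Suppose N ≡ 4 (mod 18). Then N³ ≡ 4³ = 64 (mod 18), and since 6 ∣ 18, also N³ ≡ 4 (mod 6).

(←) This fails: take N = 10. Then 10³ = 1000 ≡ 4 (mod 6), yet 10 ≡ 10 (mod 18), not 4.

The forward direction holds; the converse fails.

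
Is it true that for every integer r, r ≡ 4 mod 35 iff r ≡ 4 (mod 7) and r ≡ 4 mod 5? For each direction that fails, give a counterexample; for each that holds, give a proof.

(→) Suppose r ≡ 4 (mod 35); write r = 35j + 4. Since 7 ∣ 35, reducing mod 7 gives r ≡ 4 (mod 7); since 5 ∣ 35, reducing mod 5 gives r ≡ 4 (mod 5).

(←) Conversely, if r ≡ 4 (mod 7) and r ≡ 4 (mod 5), then by the Chinese remainder theorem r ≡ 4 (mod 35). This is exactly r ≡ 4 (mod 35).

Equivalent; both directions hold.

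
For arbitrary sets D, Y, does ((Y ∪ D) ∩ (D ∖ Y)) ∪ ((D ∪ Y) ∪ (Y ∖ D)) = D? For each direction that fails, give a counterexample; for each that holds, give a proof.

The sets are not equal: only the reverse inclusion holds.

(⊆) This inclusion fails. Take D = ∅, Y = {1}; then 1 ∈ ((Y ∪ D) ∩ (D ∖ Y)) ∪ ((D ∪ Y) ∪ (Y ∖ D)) but 1 ∉ D.

(⊇) Let x ∈ D. Then either x ∈ D and x ∉ Y; or x ∈ D ∩ Y. In each case x ∈ ((Y ∪ D) ∩ (D ∖ Y)) ∪ ((D ∪ Y) ∪ (Y ∖ D)), so D ⊆ ((Y ∪ D) ∩ (D ∖ Y)) ∪ ((D ∪ Y) ∪ (Y ∖ D)).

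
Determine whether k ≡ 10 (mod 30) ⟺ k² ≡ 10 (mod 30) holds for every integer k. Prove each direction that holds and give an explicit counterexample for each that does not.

(⟹) Suppose k ≡ 10 (mod 30). Write k = 30j + 10. Then (30j + 10)² = 900j² + 600j + 100 = 30(30j² + 20j + 3) + 10, so k² ≡ 10 (mod 30).

(⟸) This fails: take k = 20. Then 20² = 400 ≡ 10 (mod 30), yet 20 ≡ 20 (mod 30), not 10.

(⇒) holds; (⇐) fails.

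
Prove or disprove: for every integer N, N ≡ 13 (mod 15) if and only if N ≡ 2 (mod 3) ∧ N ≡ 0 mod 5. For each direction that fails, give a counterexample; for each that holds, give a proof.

Forward direction. This fails: N = 13 gives 13 ≡ 13 (mod 15) but 13 ≡ 1 (mod 3), so the conjunction on the right does not hold.

Converse. This fails: N = 5 satisfies both congruences on the right (5 ≡ 2 mod 3 and 5 ≡ 0 mod 5) yet 5 ≡ 5 (mod 15), not 13.

Both directions fail.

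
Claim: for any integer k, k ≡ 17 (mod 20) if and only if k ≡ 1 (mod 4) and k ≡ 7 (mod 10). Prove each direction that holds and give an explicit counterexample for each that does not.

Both directions hold; the statement is true.

(⟸) If k ≡ 1 (mod 4) and k ≡ 7 (mod 10), then by the Chinese remainder theorem k ≡ 17 (mod 20). This is exactly k ≡ 17 (mod 20).

(⟹) Suppose k ≡ 17 (mod 20); write k = 20j + 17. Since 4 ∣ 20, reducing mod 4 gives k ≡ 17 ≡ 1 (mod 4); since 10 ∣ 20, reducing mod 10 gives k ≡ 17 ≡ 7 (mod 10).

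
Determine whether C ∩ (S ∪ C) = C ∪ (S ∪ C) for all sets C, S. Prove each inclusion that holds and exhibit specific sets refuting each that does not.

(⊆) holds; (⊇) fails.

(⊆) Let x ∈ C ∩ (S ∪ C). Then either x ∈ C and x ∉ S; or x ∈ C ∩ S. In each case x ∈ C ∪ (S ∪ C), so C ∩ (S ∪ C) ⊆ C ∪ (S ∪ C).

(⊇) This inclusion fails. Take C = ∅, S = {1}; then 1 ∈ C ∪ (S ∪ C) but 1 ∉ C ∩ (S ∪ C).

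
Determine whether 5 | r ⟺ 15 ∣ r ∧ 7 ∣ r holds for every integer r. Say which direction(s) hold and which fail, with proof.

The forward direction fails; the converse holds.

(→) This fails: take r = 5. Certainly 5 ∣ 5, but 15 ∤ 5.

(←) Suppose 15 ∣ r and 7 ∣ r. Any common multiple of 15 and 7 is a multiple of their lcm; here gcd(15, 7) = 1, so lcm(15, 7) = 15·7 = 105, so 105 ∣ r. Since 5 ∣ 105, it follows that 5 ∣ r.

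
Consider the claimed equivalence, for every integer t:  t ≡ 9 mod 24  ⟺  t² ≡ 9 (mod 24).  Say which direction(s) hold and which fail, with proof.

(⇒) Suppose t ≡ 9 mod 24. Write t = 24j + 9. Then (24j + 9)² = 576j² + 432j + 81 = 24(24j² + 18j + 3) + 9, so t² ≡ 9 (mod 24).

(⇐) This fails: take t = 3. Then 3² = 9 ≡ 9 (mod 24), yet 3 ≡ 3 (mod 24), not 9.

Only the forward direction holds.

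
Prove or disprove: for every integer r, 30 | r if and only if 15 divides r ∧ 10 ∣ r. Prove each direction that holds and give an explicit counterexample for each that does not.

Forward direction. If 30 ∣ r, write r = 30q. Since 30 = 2·15, r = 15·(2q), so 15 ∣ r; and since 30 = 3·10, r = 10·(3q), so 10 ∣ r.

Converse. Suppose 15 ∣ r and 10 ∣ r. Any common multiple of 15 and 10 is a multiple of their lcm; here lcm(15, 10) = 15·10/gcd(15, 10) = 150/5 = 30, so 30 ∣ r.

Both directions hold.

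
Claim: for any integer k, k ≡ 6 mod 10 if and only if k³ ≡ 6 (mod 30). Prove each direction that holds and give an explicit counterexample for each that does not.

Only the reverse direction holds.

(⇒) This fails: take k = 16. Then 16 ≡ 6 (mod 10), but 16³ = 4096 ≡ 16 (mod 30), not 6.

(⇐) Conversely, the residues r modulo 30 with r³ ≡ 6 (mod 30) are exactly {6}, and each is ≡ 6 (mod 10).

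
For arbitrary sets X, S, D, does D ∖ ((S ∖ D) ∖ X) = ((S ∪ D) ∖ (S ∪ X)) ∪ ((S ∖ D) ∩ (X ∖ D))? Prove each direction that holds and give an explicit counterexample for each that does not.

Forward inclusion. This inclusion fails. Take X = {1}, S = ∅, D = {1}; then 1 ∈ D ∖ ((S ∖ D) ∖ X) but 1 ∉ ((S ∪ D) ∖ (S ∪ X)) ∪ ((S ∖ D) ∩ (X ∖ D)).

Reverse inclusion. This inclusion fails. Take X = {1}, S = {1}, D = ∅; then 1 ∈ ((S ∪ D) ∖ (S ∪ X)) ∪ ((S ∖ D) ∩ (X ∖ D)) but 1 ∉ D ∖ ((S ∖ D) ∖ X).

(⊆) fails and (⊇) fails.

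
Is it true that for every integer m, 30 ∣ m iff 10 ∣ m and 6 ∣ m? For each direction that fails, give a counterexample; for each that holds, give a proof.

(⟹) If 30 ∣ m, write m = 30q. Since 30 = 3·10, m = 10·(3q), so 10 ∣ m; and since 30 = 5·6, m = 6·(5q), so 6 ∣ m.

(⟸) Suppose 10 ∣ m and 6 ∣ m. Any common multiple of 10 and 6 is a multiple of their lcm; here lcm(10, 6) = 10·6/gcd(10, 6) = 60/2 = 30, so 30 ∣ m.

Both directions hold; the statement is true.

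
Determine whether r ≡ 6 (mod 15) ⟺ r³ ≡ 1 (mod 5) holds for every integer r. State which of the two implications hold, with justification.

[⇒] Suppose r ≡ 6 (mod 15). Then r³ ≡ 6³ = 216 (mod 15), and since 5 ∣ 15, also r³ ≡ 1 (mod 5).

[⇐] This fails: take r = 1. Then 1³ = 1 ≡ 1 (mod 5), yet 1 ≡ 1 (mod 15), not 6.

(⇒) holds; (⇐) fails.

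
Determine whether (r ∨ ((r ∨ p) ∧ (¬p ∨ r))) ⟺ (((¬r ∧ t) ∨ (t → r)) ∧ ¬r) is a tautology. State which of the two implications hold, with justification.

(⇒) fails and (⇐) fails.

(→) This fails. Under t = F, p = F, r = T, the left side is true but the right side is false.

(←) This fails. Under t = F, p = F, r = F, the left side is false but the right side is true.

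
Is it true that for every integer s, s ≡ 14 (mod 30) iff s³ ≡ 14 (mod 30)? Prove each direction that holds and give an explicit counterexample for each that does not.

Equivalent; both directions hold.

Forward direction. Suppose s ≡ 14 (mod 30). Write s = 30j + 14. Then (30j + 14)³ = 27000j³ + 37800j² + 17640j + 2744 = 30(900j³ + 1260j² + 588j + 91) + 14, so s³ ≡ 14 (mod 30).

Converse. Suppose s³ ≡ 14 (mod 30). The only residue r in {0, …, 29} with r³ ≡ 14 (mod 30) is r = 14, so s ≡ 14 (mod 30).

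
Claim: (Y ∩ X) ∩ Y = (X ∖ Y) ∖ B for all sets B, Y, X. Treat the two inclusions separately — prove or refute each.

Neither inclusion holds.

(⊆) This inclusion fails. Take B = ∅, Y = {1}, X = {1}; then 1 ∈ (Y ∩ X) ∩ Y but 1 ∉ (X ∖ Y) ∖ B.

(⊇) This inclusion fails. Take B = ∅, Y = ∅, X = {1}; then 1 ∈ (X ∖ Y) ∖ B but 1 ∉ (Y ∩ X) ∩ Y.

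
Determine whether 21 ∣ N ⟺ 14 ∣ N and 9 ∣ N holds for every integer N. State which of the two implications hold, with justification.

The forward direction fails; the converse holds.

(⇐) Suppose 14 ∣ N and 9 ∣ N. Any common multiple of 14 and 9 is a multiple of their lcm; here gcd(14, 9) = 1, so lcm(14, 9) = 14·9 = 126, so 126 ∣ N. Since 21 ∣ 126, it follows that 21 ∣ N.

(⇒) This fails: take N = 21. Certainly 21 ∣ 21, but 14 ∤ 21.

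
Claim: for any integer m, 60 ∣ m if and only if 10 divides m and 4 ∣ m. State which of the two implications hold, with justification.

[⇒] If 60 ∣ m, write m = 60q. Since 60 = 6·10, m = 10·(6q), so 10 ∣ m; and since 60 = 15·4, m = 4·(15q), so 4 ∣ m.

[⇐] This fails: take m = 20. Both 10 ∣ 20 and 4 ∣ 20, yet 20 is not a multiple of 60 (since 20 = 0·60 + 20), so 60 ∤ 20.

Only the forward direction holds.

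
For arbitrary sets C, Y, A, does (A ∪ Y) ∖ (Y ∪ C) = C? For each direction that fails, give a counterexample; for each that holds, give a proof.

(⊆) fails and (⊇) fails.

(⟹) This inclusion fails. Take C = ∅, Y = ∅, A = {1}; then 1 ∈ (A ∪ Y) ∖ (Y ∪ C) but 1 ∉ C.

(⟸) This inclusion fails. Take C = {1}, Y = ∅, A = ∅; then 1 ∈ C but 1 ∉ (A ∪ Y) ∖ (Y ∪ C).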